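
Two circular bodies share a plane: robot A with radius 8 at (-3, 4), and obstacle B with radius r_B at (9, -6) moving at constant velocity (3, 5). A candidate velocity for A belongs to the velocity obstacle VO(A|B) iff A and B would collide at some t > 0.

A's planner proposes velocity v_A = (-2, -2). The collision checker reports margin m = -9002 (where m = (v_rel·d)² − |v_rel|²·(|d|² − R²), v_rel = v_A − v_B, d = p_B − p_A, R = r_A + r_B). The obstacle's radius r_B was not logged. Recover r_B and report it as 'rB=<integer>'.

m = -9002
d = (12, -10);  v_rel = (-5, -7),  |v_rel|² = 74
v_rel×d = (-5)·(-10) − (-7)·(12) = 134
since m = R²·74 − 134²:  R² = (17956 + -9002) / 74 = 121
R = √121 = 11  ⇒  r_B = 11 − 8 = 3

rB=3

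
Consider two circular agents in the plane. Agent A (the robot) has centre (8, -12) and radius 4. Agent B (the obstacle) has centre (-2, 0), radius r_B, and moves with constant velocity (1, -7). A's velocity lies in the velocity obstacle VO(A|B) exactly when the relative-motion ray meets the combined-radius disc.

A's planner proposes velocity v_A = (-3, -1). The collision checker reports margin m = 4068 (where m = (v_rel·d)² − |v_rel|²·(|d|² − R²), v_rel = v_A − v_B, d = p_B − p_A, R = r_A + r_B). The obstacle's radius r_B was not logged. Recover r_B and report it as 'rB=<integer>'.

m = 4068
d = (-10, 12);  v_rel = (-4, 6),  |v_rel|² = 52
v_rel×d = (-4)·(12) − (6)·(-10) = 12
since m = R²·52 − 12²:  R² = (144 + 4068) / 52 = 81
R = √81 = 9  ⇒  r_B = 9 − 4 = 5

rB=5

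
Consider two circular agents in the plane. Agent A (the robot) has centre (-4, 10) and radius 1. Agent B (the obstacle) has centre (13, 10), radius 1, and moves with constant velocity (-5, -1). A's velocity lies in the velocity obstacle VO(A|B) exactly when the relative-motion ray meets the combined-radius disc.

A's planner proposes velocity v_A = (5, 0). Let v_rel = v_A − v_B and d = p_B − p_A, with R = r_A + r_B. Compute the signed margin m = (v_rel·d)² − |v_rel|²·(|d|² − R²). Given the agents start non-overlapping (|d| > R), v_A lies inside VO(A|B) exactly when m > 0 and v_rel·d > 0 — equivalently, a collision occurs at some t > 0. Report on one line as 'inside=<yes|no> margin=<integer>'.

d = (17, 0),  |d|² = 289;  R = 1+1 = 2,  c = 289−2² = 285
v_rel = (10, 1),  |v_rel|² = 101;  v_rel·d = (10)·(17) + (1)·(0) = 170
101·t² − 340·t + 285 = 0  ⇒  m = 170² − 101·285 = 115
m = 115 > 0,  v_rel·d = 170 > 0  ⇒  inside

inside=yes margin=115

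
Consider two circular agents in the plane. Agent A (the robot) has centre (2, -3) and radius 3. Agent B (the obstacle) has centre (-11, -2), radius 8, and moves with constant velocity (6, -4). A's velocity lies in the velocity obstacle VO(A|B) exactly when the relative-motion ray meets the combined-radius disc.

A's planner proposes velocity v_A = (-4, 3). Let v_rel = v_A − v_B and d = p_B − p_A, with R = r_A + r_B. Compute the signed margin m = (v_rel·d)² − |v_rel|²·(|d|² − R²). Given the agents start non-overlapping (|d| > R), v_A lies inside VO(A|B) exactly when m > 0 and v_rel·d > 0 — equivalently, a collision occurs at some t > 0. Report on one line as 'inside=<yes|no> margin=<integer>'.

d = (-13, 1),  |d|² = 170;  R = 3+8 = 11,  c = 170−11² = 49
v_rel = (-10, 7),  |v_rel|² = 149;  v_rel·d = (-10)·(-13) + (7)·(1) = 137
149·t² − 274·t + 49 = 0  ⇒  m = 137² − 149·49 = 11468
m = 11468 > 0,  v_rel·d = 137 > 0  ⇒  inside

inside=yes margin=11468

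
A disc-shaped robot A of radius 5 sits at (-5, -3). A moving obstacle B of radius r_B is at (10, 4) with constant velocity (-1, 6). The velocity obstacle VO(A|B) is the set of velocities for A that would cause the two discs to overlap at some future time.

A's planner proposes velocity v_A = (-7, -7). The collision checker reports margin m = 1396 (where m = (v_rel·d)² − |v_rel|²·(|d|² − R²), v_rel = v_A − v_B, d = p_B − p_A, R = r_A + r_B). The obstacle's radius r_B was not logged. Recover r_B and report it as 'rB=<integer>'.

m = 1396
d = (15, 7);  v_rel = (-6, -13),  |v_rel|² = 205
v_rel×d = (-6)·(7) − (-13)·(15) = 153
since m = R²·205 − 153²:  R² = (23409 + 1396) / 205 = 121
R = √121 = 11  ⇒  r_B = 11 − 5 = 6

rB=6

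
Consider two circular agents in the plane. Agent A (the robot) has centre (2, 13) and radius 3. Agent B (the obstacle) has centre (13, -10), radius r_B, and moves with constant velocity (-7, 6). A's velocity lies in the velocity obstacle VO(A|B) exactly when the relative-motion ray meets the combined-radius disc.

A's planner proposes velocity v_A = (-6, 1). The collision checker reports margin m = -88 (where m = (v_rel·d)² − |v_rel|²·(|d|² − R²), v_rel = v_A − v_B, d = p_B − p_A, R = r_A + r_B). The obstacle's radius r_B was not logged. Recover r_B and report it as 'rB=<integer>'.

m = -88
d = (11, -23);  v_rel = (1, -5),  |v_rel|² = 26
v_rel×d = (1)·(-23) − (-5)·(11) = 32
since m = R²·26 − 32²:  R² = (1024 + -88) / 26 = 36
R = √36 = 6  ⇒  r_B = 6 − 3 = 3

rB=3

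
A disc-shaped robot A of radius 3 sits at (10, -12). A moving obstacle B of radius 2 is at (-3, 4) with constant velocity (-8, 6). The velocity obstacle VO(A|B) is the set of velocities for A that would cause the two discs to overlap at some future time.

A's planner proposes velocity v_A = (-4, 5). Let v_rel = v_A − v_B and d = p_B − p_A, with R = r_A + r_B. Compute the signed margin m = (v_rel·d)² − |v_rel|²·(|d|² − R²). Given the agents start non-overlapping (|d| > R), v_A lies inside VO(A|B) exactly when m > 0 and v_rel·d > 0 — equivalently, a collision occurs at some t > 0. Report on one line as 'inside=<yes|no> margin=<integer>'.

d = (-13, 16),  |d|² = 425;  R = 3+2 = 5,  c = 425−5² = 400
v_rel = (4, -1),  |v_rel|² = 17;  v_rel·d = (4)·(-13) + (-1)·(16) = -68
17·t² + 136·t + 400 = 0  ⇒  m = (-68)² − 17·400 = -2176
m = -2176 < 0,  v_rel·d = -68 < 0  ⇒  outside

inside=no margin=-2176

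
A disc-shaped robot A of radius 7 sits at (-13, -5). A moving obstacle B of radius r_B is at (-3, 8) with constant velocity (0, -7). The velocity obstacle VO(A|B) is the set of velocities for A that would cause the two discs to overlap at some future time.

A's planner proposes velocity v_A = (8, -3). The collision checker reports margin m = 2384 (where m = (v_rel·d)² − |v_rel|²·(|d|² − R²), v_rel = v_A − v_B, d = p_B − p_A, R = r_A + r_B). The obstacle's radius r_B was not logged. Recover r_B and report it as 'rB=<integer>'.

m = 2384
d = (10, 13);  v_rel = (8, 4),  |v_rel|² = 80
v_rel×d = (8)·(13) − (4)·(10) = 64
since m = R²·80 − 64²:  R² = (4096 + 2384) / 80 = 81
R = √81 = 9  ⇒  r_B = 9 − 7 = 2

rB=2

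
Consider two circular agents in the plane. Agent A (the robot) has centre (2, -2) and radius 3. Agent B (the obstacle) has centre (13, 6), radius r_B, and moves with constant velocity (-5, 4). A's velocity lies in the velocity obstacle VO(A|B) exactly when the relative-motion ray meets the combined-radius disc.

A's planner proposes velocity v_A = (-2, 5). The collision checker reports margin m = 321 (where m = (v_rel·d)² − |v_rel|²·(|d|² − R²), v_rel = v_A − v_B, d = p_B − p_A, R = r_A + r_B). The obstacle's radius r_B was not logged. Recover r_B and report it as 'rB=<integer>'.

m = 321
d = (11, 8);  v_rel = (3, 1),  |v_rel|² = 10
v_rel×d = (3)·(8) − (1)·(11) = 13
since m = R²·10 − 13²:  R² = (169 + 321) / 10 = 49
R = √49 = 7  ⇒  r_B = 7 − 3 = 4

rB=4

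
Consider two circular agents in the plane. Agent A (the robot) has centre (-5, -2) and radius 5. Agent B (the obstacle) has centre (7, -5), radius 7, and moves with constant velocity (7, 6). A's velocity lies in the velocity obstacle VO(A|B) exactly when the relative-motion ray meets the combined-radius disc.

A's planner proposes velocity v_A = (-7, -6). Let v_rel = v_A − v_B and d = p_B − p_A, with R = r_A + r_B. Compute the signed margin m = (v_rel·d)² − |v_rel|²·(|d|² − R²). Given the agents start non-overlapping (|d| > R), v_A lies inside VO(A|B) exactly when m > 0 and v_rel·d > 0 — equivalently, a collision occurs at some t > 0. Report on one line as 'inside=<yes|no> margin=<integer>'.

d = (12, -3),  |d|² = 153;  R = 5+7 = 12,  c = 153−12² = 9
v_rel = (-14, -12),  |v_rel|² = 340;  v_rel·d = (-14)·(12) + (-12)·(-3) = -132
340·t² + 264·t + 9 = 0  ⇒  m = (-132)² − 340·9 = 14364
m = 14364 > 0,  v_rel·d = -132 < 0  ⇒  outside

inside=no margin=14364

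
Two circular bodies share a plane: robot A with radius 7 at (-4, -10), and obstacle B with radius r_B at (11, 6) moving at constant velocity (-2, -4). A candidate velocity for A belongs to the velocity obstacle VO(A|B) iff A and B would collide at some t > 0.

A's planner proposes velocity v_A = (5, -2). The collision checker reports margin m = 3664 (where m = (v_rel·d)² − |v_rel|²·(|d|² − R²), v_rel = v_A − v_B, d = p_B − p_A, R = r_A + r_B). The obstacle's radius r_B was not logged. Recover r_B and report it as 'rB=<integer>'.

m = 3664
d = (15, 16);  v_rel = (7, 2),  |v_rel|² = 53
v_rel×d = (7)·(16) − (2)·(15) = 82
since m = R²·53 − 82²:  R² = (6724 + 3664) / 53 = 196
R = √196 = 14  ⇒  r_B = 14 − 7 = 7

rB=7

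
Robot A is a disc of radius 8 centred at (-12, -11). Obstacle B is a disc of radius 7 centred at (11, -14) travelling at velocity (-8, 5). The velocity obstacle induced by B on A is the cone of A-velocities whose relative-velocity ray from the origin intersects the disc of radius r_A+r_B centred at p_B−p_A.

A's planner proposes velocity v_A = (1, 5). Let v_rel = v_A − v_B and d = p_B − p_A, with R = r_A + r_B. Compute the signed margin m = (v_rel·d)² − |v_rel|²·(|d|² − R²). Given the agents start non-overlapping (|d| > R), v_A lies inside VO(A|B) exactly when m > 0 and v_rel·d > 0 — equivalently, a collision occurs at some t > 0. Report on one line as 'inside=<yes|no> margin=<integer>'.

d = (23, -3),  |d|² = 538;  R = 8+7 = 15,  c = 538−15² = 313
v_rel = (9, 0),  |v_rel|² = 81;  v_rel·d = (9)·(23) + (0)·(-3) = 207
81·t² − 414·t + 313 = 0  ⇒  m = 207² − 81·313 = 17496
m = 17496 > 0,  v_rel·d = 207 > 0  ⇒  inside

inside=yes margin=17496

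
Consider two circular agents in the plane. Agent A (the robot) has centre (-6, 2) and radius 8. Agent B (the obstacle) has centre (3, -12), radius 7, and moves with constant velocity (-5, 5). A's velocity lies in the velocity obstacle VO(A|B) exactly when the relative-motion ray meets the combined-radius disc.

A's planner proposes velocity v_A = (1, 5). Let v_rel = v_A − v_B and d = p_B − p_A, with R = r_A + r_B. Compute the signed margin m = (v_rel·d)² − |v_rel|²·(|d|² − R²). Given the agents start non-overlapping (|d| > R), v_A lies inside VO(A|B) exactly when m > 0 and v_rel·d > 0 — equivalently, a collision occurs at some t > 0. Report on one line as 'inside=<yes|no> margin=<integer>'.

d = (9, -14),  |d|² = 277;  R = 8+7 = 15,  c = 277−15² = 52
v_rel = (6, 0),  |v_rel|² = 36;  v_rel·d = (6)·(9) + (0)·(-14) = 54
36·t² − 108·t + 52 = 0  ⇒  m = 54² − 36·52 = 1044
m = 1044 > 0,  v_rel·d = 54 > 0  ⇒  inside

inside=yes margin=1044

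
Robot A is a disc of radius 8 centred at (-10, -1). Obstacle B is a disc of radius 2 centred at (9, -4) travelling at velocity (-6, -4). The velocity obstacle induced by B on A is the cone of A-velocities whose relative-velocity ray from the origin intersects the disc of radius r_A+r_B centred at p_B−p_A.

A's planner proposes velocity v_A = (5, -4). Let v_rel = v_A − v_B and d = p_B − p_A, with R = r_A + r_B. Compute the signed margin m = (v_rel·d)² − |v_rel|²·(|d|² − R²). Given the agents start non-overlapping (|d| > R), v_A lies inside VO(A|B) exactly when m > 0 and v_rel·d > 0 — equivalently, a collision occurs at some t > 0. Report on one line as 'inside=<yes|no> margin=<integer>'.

d = (19, -3),  |d|² = 370;  R = 8+2 = 10,  c = 370−10² = 270
v_rel = (11, 0),  |v_rel|² = 121;  v_rel·d = (11)·(19) + (0)·(-3) = 209
121·t² − 418·t + 270 = 0  ⇒  m = 209² − 121·270 = 11011
m = 11011 > 0,  v_rel·d = 209 > 0  ⇒  inside

inside=yes margin=11011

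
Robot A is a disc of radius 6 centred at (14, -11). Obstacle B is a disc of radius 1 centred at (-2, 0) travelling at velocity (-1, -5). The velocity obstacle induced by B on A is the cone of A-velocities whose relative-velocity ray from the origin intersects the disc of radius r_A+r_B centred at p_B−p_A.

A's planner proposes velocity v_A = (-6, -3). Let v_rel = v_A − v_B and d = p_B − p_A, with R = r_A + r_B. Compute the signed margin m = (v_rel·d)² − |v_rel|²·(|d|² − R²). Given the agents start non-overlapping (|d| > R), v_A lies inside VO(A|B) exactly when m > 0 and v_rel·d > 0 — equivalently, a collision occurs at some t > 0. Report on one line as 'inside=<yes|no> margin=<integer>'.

d = (-16, 11),  |d|² = 377;  R = 6+1 = 7,  c = 377−7² = 328
v_rel = (-5, 2),  |v_rel|² = 29;  v_rel·d = (-5)·(-16) + (2)·(11) = 102
29·t² − 204·t + 328 = 0  ⇒  m = 102² − 29·328 = 892
m = 892 > 0,  v_rel·d = 102 > 0  ⇒  inside

inside=yes margin=892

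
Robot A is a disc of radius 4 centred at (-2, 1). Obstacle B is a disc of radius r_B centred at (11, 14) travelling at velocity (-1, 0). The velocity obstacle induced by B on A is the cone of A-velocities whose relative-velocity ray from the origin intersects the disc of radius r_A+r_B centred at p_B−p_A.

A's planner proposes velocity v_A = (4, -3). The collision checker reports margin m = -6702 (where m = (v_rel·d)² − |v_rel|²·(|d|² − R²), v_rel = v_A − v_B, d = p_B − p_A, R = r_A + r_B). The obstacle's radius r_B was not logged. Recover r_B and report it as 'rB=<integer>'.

m = -6702
d = (13, 13);  v_rel = (5, -3),  |v_rel|² = 34
v_rel×d = (5)·(13) − (-3)·(13) = 104
since m = R²·34 − 104²:  R² = (10816 + -6702) / 34 = 121
R = √121 = 11  ⇒  r_B = 11 − 4 = 7

rB=7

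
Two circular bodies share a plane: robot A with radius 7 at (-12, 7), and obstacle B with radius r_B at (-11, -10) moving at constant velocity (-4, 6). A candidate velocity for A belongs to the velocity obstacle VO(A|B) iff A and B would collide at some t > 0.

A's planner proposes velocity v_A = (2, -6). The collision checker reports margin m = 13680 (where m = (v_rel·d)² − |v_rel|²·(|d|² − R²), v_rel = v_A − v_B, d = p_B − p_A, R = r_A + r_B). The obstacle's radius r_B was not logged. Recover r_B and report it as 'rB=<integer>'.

m = 13680
d = (1, -17);  v_rel = (6, -12),  |v_rel|² = 180
v_rel×d = (6)·(-17) − (-12)·(1) = -90
since m = R²·180 − (-90)²:  R² = (8100 + 13680) / 180 = 121
R = √121 = 11  ⇒  r_B = 11 − 7 = 4

rB=4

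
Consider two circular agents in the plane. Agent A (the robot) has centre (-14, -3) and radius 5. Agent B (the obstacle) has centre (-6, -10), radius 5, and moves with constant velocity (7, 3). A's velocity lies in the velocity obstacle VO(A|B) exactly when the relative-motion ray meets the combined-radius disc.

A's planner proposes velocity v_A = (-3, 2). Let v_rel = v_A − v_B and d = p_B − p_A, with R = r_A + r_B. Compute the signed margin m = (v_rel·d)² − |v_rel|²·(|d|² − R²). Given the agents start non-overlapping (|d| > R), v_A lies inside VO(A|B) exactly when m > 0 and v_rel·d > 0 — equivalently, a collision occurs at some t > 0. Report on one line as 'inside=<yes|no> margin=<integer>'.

d = (8, -7),  |d|² = 113;  R = 5+5 = 10,  c = 113−10² = 13
v_rel = (-10, -1),  |v_rel|² = 101;  v_rel·d = (-10)·(8) + (-1)·(-7) = -73
101·t² + 146·t + 13 = 0  ⇒  m = (-73)² − 101·13 = 4016
m = 4016 > 0,  v_rel·d = -73 < 0  ⇒  outside

inside=no margin=4016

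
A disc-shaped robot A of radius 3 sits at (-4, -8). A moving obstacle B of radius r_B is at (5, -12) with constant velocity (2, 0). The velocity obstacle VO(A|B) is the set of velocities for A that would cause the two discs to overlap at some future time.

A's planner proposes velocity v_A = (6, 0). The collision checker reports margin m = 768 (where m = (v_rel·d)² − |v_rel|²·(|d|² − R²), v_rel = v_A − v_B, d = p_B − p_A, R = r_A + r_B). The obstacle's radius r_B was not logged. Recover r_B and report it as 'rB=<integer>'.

m = 768
d = (9, -4);  v_rel = (4, 0),  |v_rel|² = 16
v_rel×d = (4)·(-4) − (0)·(9) = -16
since m = R²·16 − (-16)²:  R² = (256 + 768) / 16 = 64
R = √64 = 8  ⇒  r_B = 8 − 3 = 5

rB=5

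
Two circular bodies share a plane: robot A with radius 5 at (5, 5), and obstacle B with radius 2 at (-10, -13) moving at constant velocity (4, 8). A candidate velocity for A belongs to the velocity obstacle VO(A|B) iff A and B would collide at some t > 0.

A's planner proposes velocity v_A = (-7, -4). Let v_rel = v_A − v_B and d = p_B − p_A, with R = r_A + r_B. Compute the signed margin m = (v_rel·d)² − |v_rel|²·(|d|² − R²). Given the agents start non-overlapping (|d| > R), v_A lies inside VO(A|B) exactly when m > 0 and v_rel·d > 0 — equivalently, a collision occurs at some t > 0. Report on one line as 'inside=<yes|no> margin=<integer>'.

d = (-15, -18),  |d|² = 549;  R = 5+2 = 7,  c = 549−7² = 500
v_rel = (-11, -12),  |v_rel|² = 265;  v_rel·d = (-11)·(-15) + (-12)·(-18) = 381
265·t² − 762·t + 500 = 0  ⇒  m = 381² − 265·500 = 12661
m = 12661 > 0,  v_rel·d = 381 > 0  ⇒  inside

inside=yes margin=12661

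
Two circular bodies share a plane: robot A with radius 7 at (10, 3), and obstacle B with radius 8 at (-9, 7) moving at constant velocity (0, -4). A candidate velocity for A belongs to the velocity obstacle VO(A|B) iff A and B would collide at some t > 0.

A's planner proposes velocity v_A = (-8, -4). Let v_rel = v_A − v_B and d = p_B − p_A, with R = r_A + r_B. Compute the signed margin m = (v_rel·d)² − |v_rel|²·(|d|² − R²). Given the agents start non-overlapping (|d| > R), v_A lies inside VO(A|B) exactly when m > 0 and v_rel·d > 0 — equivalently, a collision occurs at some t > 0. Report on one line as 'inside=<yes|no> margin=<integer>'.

d = (-19, 4),  |d|² = 377;  R = 7+8 = 15,  c = 377−15² = 152
v_rel = (-8, 0),  |v_rel|² = 64;  v_rel·d = (-8)·(-19) + (0)·(4) = 152
64·t² − 304·t + 152 = 0  ⇒  m = 152² − 64·152 = 13376
m = 13376 > 0,  v_rel·d = 152 > 0  ⇒  inside

inside=yes margin=13376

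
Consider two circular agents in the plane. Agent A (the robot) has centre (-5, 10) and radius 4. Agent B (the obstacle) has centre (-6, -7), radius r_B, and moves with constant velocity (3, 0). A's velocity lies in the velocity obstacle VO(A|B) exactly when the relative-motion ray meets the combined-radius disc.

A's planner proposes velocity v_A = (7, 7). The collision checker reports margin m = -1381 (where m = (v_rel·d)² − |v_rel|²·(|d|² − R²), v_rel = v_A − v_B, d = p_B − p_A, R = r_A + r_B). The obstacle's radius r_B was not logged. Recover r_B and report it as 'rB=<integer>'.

m = -1381
d = (-1, -17);  v_rel = (4, 7),  |v_rel|² = 65
v_rel×d = (4)·(-17) − (7)·(-1) = -61
since m = R²·65 − (-61)²:  R² = (3721 + -1381) / 65 = 36
R = √36 = 6  ⇒  r_B = 6 − 4 = 2

rB=2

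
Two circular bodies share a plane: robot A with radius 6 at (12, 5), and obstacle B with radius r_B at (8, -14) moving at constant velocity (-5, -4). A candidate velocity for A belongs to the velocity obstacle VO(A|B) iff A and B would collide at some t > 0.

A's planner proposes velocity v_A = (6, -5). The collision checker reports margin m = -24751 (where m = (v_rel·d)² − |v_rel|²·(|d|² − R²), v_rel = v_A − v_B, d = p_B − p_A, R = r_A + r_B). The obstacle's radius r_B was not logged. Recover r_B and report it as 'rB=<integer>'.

m = -24751
d = (-4, -19);  v_rel = (11, -1),  |v_rel|² = 122
v_rel×d = (11)·(-19) − (-1)·(-4) = -213
since m = R²·122 − (-213)²:  R² = (45369 + -24751) / 122 = 169
R = √169 = 13  ⇒  r_B = 13 − 6 = 7

rB=7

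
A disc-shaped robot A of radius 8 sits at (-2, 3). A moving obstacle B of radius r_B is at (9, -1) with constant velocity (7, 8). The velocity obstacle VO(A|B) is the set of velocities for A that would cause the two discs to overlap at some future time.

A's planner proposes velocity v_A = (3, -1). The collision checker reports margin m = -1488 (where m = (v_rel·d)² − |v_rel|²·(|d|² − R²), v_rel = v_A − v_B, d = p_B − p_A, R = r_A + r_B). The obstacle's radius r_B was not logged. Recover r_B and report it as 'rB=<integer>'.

m = -1488
d = (11, -4);  v_rel = (-4, -9),  |v_rel|² = 97
v_rel×d = (-4)·(-4) − (-9)·(11) = 115
since m = R²·97 − 115²:  R² = (13225 + -1488) / 97 = 121
R = √121 = 11  ⇒  r_B = 11 − 8 = 3

rB=3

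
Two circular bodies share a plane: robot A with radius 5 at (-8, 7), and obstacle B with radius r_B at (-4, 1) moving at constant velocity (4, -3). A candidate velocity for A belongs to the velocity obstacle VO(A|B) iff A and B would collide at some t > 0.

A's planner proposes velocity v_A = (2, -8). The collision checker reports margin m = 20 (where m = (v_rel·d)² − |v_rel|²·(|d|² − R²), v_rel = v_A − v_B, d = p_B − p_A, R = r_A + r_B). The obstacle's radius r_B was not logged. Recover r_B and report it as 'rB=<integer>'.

m = 20
d = (4, -6);  v_rel = (-2, -5),  |v_rel|² = 29
v_rel×d = (-2)·(-6) − (-5)·(4) = 32
since m = R²·29 − 32²:  R² = (1024 + 20) / 29 = 36
R = √36 = 6  ⇒  r_B = 6 − 5 = 1

rB=1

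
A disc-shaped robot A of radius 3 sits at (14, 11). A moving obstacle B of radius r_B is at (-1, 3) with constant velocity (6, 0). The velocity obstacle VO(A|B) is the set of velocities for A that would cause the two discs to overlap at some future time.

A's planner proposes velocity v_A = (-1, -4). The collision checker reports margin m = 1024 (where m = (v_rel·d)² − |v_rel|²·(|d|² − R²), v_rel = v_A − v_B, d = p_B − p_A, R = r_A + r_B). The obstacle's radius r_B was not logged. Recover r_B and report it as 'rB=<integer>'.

m = 1024
d = (-15, -8);  v_rel = (-7, -4),  |v_rel|² = 65
v_rel×d = (-7)·(-8) − (-4)·(-15) = -4
since m = R²·65 − (-4)²:  R² = (16 + 1024) / 65 = 16
R = √16 = 4  ⇒  r_B = 4 − 3 = 1

rB=1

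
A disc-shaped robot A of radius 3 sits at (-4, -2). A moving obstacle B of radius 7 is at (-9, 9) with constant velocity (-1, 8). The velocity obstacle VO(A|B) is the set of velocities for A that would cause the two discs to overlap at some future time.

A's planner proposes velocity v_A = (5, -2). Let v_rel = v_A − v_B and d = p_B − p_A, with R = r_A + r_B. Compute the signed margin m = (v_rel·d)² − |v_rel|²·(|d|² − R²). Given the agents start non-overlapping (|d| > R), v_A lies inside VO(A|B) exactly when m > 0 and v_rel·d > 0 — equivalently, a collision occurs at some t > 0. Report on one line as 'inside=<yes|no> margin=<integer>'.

d = (-5, 11),  |d|² = 146;  R = 3+7 = 10,  c = 146−10² = 46
v_rel = (6, -10),  |v_rel|² = 136;  v_rel·d = (6)·(-5) + (-10)·(11) = -140
136·t² + 280·t + 46 = 0  ⇒  m = (-140)² − 136·46 = 13344
m = 13344 > 0,  v_rel·d = -140 < 0  ⇒  outside

inside=no margin=13344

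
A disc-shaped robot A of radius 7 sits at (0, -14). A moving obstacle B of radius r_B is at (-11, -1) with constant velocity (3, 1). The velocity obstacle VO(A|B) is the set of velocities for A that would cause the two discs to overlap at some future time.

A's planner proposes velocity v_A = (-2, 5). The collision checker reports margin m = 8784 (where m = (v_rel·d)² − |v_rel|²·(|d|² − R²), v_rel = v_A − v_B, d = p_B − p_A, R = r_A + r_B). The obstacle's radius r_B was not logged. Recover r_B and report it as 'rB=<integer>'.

m = 8784
d = (-11, 13);  v_rel = (-5, 4),  |v_rel|² = 41
v_rel×d = (-5)·(13) − (4)·(-11) = -21
since m = R²·41 − (-21)²:  R² = (441 + 8784) / 41 = 225
R = √225 = 15  ⇒  r_B = 15 − 7 = 8

rB=8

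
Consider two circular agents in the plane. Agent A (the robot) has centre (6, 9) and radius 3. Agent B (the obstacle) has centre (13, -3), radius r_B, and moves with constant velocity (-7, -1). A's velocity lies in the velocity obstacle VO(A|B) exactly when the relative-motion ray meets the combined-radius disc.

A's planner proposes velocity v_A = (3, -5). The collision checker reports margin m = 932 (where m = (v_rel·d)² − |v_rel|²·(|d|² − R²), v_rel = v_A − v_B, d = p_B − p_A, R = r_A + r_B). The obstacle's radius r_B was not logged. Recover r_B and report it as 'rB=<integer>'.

m = 932
d = (7, -12);  v_rel = (10, -4),  |v_rel|² = 116
v_rel×d = (10)·(-12) − (-4)·(7) = -92
since m = R²·116 − (-92)²:  R² = (8464 + 932) / 116 = 81
R = √81 = 9  ⇒  r_B = 9 − 3 = 6

rB=6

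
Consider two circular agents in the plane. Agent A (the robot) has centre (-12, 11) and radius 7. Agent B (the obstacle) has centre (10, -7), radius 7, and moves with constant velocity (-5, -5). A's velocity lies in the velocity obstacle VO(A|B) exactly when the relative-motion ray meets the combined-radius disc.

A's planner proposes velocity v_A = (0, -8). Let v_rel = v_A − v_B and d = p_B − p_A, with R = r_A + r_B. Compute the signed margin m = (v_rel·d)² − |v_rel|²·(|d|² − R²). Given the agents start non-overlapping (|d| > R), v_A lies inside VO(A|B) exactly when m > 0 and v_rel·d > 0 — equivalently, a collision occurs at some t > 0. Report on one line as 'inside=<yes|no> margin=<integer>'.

d = (22, -18),  |d|² = 808;  R = 7+7 = 14,  c = 808−14² = 612
v_rel = (5, -3),  |v_rel|² = 34;  v_rel·d = (5)·(22) + (-3)·(-18) = 164
34·t² − 328·t + 612 = 0  ⇒  m = 164² − 34·612 = 6088
m = 6088 > 0,  v_rel·d = 164 > 0  ⇒  inside

inside=yes margin=6088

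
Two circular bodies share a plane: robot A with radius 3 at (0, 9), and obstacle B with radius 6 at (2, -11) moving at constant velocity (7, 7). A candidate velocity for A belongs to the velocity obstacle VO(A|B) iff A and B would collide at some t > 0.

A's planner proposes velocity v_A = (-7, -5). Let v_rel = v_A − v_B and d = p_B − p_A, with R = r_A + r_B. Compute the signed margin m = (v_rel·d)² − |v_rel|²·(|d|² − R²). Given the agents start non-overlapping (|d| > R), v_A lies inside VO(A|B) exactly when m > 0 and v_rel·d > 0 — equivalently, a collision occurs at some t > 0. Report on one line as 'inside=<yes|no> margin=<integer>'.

d = (2, -20),  |d|² = 404;  R = 3+6 = 9,  c = 404−9² = 323
v_rel = (-14, -12),  |v_rel|² = 340;  v_rel·d = (-14)·(2) + (-12)·(-20) = 212
340·t² − 424·t + 323 = 0  ⇒  m = 212² − 340·323 = -64876
m = -64876 < 0,  v_rel·d = 212 > 0  ⇒  outside

inside=no margin=-64876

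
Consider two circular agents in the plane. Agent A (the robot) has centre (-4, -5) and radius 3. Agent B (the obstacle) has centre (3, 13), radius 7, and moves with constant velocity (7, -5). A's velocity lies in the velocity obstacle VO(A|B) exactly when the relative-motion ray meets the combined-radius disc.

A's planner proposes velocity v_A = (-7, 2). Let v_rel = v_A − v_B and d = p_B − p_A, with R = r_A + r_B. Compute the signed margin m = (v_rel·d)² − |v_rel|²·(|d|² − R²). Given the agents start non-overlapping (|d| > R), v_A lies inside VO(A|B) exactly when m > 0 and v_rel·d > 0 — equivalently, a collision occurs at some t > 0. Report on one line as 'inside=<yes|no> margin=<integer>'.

d = (7, 18),  |d|² = 373;  R = 3+7 = 10,  c = 373−10² = 273
v_rel = (-14, 7),  |v_rel|² = 245;  v_rel·d = (-14)·(7) + (7)·(18) = 28
245·t² − 56·t + 273 = 0  ⇒  m = 28² − 245·273 = -66101
m = -66101 < 0,  v_rel·d = 28 > 0  ⇒  outside

inside=no margin=-66101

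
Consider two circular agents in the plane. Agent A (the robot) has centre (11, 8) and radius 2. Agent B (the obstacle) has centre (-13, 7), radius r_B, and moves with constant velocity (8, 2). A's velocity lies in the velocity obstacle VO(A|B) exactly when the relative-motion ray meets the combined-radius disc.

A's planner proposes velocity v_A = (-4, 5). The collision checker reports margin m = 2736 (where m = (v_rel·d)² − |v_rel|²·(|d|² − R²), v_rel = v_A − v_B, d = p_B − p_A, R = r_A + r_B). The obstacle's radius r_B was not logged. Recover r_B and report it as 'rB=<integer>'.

m = 2736
d = (-24, -1);  v_rel = (-12, 3),  |v_rel|² = 153
v_rel×d = (-12)·(-1) − (3)·(-24) = 84
since m = R²·153 − 84²:  R² = (7056 + 2736) / 153 = 64
R = √64 = 8  ⇒  r_B = 8 − 2 = 6

rB=6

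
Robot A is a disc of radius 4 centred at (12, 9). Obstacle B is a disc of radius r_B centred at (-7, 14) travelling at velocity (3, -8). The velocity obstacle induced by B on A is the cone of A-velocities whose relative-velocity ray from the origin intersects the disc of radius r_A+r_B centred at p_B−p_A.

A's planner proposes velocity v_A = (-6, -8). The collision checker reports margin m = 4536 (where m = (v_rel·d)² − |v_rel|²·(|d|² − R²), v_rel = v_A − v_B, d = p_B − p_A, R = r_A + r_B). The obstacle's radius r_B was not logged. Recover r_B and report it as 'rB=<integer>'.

m = 4536
d = (-19, 5);  v_rel = (-9, 0),  |v_rel|² = 81
v_rel×d = (-9)·(5) − (0)·(-19) = -45
since m = R²·81 − (-45)²:  R² = (2025 + 4536) / 81 = 81
R = √81 = 9  ⇒  r_B = 9 − 4 = 5

rB=5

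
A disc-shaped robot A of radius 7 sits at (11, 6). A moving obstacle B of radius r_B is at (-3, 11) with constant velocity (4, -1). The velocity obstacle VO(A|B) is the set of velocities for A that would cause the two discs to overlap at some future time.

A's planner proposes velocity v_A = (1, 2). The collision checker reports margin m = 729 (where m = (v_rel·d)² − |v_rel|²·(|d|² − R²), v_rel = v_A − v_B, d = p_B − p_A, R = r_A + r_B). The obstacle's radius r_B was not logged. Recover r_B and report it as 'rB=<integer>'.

m = 729
d = (-14, 5);  v_rel = (-3, 3),  |v_rel|² = 18
v_rel×d = (-3)·(5) − (3)·(-14) = 27
since m = R²·18 − 27²:  R² = (729 + 729) / 18 = 81
R = √81 = 9  ⇒  r_B = 9 − 7 = 2

rB=2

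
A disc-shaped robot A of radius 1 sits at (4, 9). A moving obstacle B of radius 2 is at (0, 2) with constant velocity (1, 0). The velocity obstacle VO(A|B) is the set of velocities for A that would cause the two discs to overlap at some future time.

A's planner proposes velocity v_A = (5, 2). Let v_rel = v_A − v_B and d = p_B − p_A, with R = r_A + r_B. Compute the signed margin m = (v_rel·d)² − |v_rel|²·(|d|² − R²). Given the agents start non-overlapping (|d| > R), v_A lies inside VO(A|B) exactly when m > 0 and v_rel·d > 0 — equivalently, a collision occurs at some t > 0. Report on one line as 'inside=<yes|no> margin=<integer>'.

d = (-4, -7),  |d|² = 65;  R = 1+2 = 3,  c = 65−3² = 56
v_rel = (4, 2),  |v_rel|² = 20;  v_rel·d = (4)·(-4) + (2)·(-7) = -30
20·t² + 60·t + 56 = 0  ⇒  m = (-30)² − 20·56 = -220
m = -220 < 0,  v_rel·d = -30 < 0  ⇒  outside

inside=no margin=-220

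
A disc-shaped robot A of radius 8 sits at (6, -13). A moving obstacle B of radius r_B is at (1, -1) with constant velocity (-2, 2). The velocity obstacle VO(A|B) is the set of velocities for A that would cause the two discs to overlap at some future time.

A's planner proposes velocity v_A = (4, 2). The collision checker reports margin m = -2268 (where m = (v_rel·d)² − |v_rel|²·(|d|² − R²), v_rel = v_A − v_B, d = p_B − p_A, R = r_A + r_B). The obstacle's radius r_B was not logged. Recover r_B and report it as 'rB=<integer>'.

m = -2268
d = (-5, 12);  v_rel = (6, 0),  |v_rel|² = 36
v_rel×d = (6)·(12) − (0)·(-5) = 72
since m = R²·36 − 72²:  R² = (5184 + -2268) / 36 = 81
R = √81 = 9  ⇒  r_B = 9 − 8 = 1

rB=1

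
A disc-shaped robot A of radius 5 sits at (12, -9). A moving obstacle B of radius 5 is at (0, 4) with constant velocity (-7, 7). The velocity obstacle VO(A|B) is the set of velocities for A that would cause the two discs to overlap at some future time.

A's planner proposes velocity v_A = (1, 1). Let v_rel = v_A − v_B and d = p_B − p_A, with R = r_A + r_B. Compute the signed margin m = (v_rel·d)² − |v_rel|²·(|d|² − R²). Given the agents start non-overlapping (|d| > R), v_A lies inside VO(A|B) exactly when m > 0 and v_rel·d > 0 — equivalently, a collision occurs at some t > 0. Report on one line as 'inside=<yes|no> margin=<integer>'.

d = (-12, 13),  |d|² = 313;  R = 5+5 = 10,  c = 313−10² = 213
v_rel = (8, -6),  |v_rel|² = 100;  v_rel·d = (8)·(-12) + (-6)·(13) = -174
100·t² + 348·t + 213 = 0  ⇒  m = (-174)² − 100·213 = 8976
m = 8976 > 0,  v_rel·d = -174 < 0  ⇒  outside

inside=no margin=8976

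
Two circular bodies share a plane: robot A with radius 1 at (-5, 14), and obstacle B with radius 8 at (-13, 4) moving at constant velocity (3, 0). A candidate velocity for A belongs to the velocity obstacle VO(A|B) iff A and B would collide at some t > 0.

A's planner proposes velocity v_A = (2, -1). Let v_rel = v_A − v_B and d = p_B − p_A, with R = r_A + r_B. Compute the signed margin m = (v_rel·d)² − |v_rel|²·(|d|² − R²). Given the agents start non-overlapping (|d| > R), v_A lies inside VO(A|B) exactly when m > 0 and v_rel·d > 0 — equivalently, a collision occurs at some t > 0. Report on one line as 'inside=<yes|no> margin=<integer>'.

d = (-8, -10),  |d|² = 164;  R = 1+8 = 9,  c = 164−9² = 83
v_rel = (-1, -1),  |v_rel|² = 2;  v_rel·d = (-1)·(-8) + (-1)·(-10) = 18
2·t² − 36·t + 83 = 0  ⇒  m = 18² − 2·83 = 158
m = 158 > 0,  v_rel·d = 18 > 0  ⇒  inside

inside=yes margin=158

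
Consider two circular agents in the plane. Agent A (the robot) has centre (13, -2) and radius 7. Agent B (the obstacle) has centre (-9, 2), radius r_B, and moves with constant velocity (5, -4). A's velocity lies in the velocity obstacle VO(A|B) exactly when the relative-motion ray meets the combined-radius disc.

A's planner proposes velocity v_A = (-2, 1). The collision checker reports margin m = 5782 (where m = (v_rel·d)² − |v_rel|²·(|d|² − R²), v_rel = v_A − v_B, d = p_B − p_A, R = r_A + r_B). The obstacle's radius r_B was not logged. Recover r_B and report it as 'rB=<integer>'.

m = 5782
d = (-22, 4);  v_rel = (-7, 5),  |v_rel|² = 74
v_rel×d = (-7)·(4) − (5)·(-22) = 82
since m = R²·74 − 82²:  R² = (6724 + 5782) / 74 = 169
R = √169 = 13  ⇒  r_B = 13 − 7 = 6

rB=6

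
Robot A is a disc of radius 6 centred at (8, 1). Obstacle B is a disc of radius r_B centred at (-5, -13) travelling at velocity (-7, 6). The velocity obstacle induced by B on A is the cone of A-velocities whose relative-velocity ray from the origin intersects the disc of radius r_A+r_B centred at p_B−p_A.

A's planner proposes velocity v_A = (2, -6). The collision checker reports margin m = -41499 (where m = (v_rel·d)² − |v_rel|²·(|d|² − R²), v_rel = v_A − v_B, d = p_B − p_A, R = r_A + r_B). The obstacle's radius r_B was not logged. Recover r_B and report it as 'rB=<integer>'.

m = -41499
d = (-13, -14);  v_rel = (9, -12),  |v_rel|² = 225
v_rel×d = (9)·(-14) − (-12)·(-13) = -282
since m = R²·225 − (-282)²:  R² = (79524 + -41499) / 225 = 169
R = √169 = 13  ⇒  r_B = 13 − 6 = 7

rB=7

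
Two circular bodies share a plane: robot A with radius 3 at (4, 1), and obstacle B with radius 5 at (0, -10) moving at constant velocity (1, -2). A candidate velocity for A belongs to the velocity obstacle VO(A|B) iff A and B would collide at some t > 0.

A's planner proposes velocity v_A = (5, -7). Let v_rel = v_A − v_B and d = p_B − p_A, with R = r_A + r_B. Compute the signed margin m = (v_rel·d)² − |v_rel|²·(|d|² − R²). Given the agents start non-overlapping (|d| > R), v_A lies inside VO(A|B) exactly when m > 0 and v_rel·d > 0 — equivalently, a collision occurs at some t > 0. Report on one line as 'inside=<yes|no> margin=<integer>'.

d = (-4, -11),  |d|² = 137;  R = 3+5 = 8,  c = 137−8² = 73
v_rel = (4, -5),  |v_rel|² = 41;  v_rel·d = (4)·(-4) + (-5)·(-11) = 39
41·t² − 78·t + 73 = 0  ⇒  m = 39² − 41·73 = -1472
m = -1472 < 0,  v_rel·d = 39 > 0  ⇒  outside

inside=no margin=-1472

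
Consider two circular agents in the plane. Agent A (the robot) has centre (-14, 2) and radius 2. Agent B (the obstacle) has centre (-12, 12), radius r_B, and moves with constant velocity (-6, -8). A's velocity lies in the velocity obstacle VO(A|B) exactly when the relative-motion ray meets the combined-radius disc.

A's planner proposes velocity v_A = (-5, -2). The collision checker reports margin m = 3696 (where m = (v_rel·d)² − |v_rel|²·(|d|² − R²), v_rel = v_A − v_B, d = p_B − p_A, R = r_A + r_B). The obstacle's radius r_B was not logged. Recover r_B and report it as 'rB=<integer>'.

m = 3696
d = (2, 10);  v_rel = (1, 6),  |v_rel|² = 37
v_rel×d = (1)·(10) − (6)·(2) = -2
since m = R²·37 − (-2)²:  R² = (4 + 3696) / 37 = 100
R = √100 = 10  ⇒  r_B = 10 − 2 = 8

rB=8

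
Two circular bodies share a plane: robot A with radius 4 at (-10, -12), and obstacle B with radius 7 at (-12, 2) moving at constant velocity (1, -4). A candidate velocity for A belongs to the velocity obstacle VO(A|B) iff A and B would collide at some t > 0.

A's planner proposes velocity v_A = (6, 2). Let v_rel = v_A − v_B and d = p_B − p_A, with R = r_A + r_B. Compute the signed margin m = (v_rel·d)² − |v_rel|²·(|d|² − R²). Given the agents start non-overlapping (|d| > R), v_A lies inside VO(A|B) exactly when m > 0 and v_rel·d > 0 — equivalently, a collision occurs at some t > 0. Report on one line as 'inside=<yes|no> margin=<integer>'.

d = (-2, 14),  |d|² = 200;  R = 4+7 = 11,  c = 200−11² = 79
v_rel = (5, 6),  |v_rel|² = 61;  v_rel·d = (5)·(-2) + (6)·(14) = 74
61·t² − 148·t + 79 = 0  ⇒  m = 74² − 61·79 = 657
m = 657 > 0,  v_rel·d = 74 > 0  ⇒  inside

inside=yes margin=657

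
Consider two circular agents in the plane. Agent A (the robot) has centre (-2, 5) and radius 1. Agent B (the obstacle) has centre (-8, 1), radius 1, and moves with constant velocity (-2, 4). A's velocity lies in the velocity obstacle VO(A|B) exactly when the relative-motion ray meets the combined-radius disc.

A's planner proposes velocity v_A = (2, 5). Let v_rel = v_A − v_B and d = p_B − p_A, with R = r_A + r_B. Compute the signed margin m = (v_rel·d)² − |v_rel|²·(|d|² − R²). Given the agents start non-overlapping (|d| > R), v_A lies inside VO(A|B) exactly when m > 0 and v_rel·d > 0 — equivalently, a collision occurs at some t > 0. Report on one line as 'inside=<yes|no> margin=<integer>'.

d = (-6, -4),  |d|² = 52;  R = 1+1 = 2,  c = 52−2² = 48
v_rel = (4, 1),  |v_rel|² = 17;  v_rel·d = (4)·(-6) + (1)·(-4) = -28
17·t² + 56·t + 48 = 0  ⇒  m = (-28)² − 17·48 = -32
m = -32 < 0,  v_rel·d = -28 < 0  ⇒  outside

inside=no margin=-32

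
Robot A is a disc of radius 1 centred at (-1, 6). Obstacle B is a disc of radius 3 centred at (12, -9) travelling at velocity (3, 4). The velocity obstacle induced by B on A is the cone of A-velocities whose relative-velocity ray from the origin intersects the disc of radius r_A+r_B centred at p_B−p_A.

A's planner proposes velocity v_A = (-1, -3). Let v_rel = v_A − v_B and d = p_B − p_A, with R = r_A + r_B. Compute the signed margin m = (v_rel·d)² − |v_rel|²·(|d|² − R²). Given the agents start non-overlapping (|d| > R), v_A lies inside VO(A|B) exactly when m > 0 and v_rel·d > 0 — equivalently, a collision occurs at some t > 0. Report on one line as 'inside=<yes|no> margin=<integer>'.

d = (13, -15),  |d|² = 394;  R = 1+3 = 4,  c = 394−4² = 378
v_rel = (-4, -7),  |v_rel|² = 65;  v_rel·d = (-4)·(13) + (-7)·(-15) = 53
65·t² − 106·t + 378 = 0  ⇒  m = 53² − 65·378 = -21761
m = -21761 < 0,  v_rel·d = 53 > 0  ⇒  outside

inside=no margin=-21761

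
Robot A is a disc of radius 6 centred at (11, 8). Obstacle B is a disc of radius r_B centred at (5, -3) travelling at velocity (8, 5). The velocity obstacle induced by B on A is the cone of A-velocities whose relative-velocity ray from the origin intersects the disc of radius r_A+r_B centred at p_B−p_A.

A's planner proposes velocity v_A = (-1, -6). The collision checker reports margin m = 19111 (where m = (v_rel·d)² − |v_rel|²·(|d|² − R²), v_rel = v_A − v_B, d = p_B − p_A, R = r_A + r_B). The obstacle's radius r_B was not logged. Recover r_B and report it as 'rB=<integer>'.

m = 19111
d = (-6, -11);  v_rel = (-9, -11),  |v_rel|² = 202
v_rel×d = (-9)·(-11) − (-11)·(-6) = 33
since m = R²·202 − 33²:  R² = (1089 + 19111) / 202 = 100
R = √100 = 10  ⇒  r_B = 10 − 6 = 4

rB=4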